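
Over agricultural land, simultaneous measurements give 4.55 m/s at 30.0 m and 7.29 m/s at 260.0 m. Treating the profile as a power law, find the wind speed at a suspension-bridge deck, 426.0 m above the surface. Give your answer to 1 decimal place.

First find α: α = ln(V₂/V₁)/ln(z₂/z₁) = ln(7.29/4.55)/ln(260.0/30.0) = 0.47138/2.15948 = 0.2183
Extrapolate from 260.0 m to 426.0 m: V₃ = 7.29 × (426.0/260.0)^0.2183 = 7.29 × 1.1138 = 8.1196 m/s

8.1 m/s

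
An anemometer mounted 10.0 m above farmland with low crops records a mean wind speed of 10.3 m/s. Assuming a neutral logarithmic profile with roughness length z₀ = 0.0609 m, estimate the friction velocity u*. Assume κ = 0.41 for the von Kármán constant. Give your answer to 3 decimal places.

u* ≈ 0.828 m/s

Log law: V(z) = (u*/κ) · ln(z/z₀) ⇒ u* = κ · V / ln(z/z₀)
u* = 0.41 × 10.3 / ln(10.0/0.0609) = 0.41 × 10.3 / 5.1011
   = 4.2230 / 5.1011 = 0.8279 m/s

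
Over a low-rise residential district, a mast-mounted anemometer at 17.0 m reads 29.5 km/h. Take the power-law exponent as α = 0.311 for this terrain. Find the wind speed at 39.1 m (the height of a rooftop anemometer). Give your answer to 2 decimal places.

Power-law profile: V₂ = V₁ · (z₂/z₁)^α
V₂ = 29.5 × (39.1/17.0)^0.311 = 29.5 × (2.3000)^0.311
    = 29.5 × 1.2957 = 38.2225 km/h

38.22 km/h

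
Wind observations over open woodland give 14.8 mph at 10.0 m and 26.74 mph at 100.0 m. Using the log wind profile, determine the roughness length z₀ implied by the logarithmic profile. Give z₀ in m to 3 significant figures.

Log law: V(z) ∝ ln(z/z₀). With r = V₁/V₂ = 14.8/26.74 = 0.55348,
r · ln(z₂/z₀) = ln(z₁/z₀) ⇒ ln z₀ = (ln z₁ − r·ln z₂)/(1 − r)
ln z₀ = (2.30259 − 0.55348×4.60517) / 0.44652 = -0.5515
z₀ = exp(-0.5515) = 0.5761 m

z₀ ≈ 0.576 m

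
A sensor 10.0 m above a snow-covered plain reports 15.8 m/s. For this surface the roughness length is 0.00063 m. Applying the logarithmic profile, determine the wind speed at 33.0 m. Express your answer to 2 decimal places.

Log law: V(z) ∝ ln(z/z₀), so V₂/V₁ = ln(z₂/z₀) / ln(z₁/z₀).
ln(33.0/0.00063) = 10.8663, ln(10.0/0.00063) = 9.6724
V₂ = 15.8 × 10.8663/9.6724 = 15.8 × 1.1234 = 17.7503 m/s

17.75 m/s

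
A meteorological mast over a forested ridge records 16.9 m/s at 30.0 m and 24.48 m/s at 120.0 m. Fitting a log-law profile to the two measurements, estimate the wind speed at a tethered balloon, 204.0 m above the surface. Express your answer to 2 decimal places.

Log law: V ∝ ln(z/z₀). From the pair, with r = V₁/V₂ = 0.69036,
ln z₀ = (ln z₁ − r·ln z₂)/(1 − r) = (3.4012 − 0.69036×4.7875)/0.30964 = 0.3104 → z₀ = 1.364 m
V₃ = V₁ · ln(z₃/z₀)/ln(z₁/z₀) = 16.9 × 5.0077/3.0908 = 27.3814 m/s

27.38 m/s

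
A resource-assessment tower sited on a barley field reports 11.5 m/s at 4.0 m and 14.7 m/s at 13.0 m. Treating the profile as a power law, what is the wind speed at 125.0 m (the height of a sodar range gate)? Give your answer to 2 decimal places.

23.55 m/s

First find α: α = ln(V₂/V₁)/ln(z₂/z₁) = ln(14.7/11.5)/ln(13.0/4.0) = 0.24550/1.17865 = 0.2083
Extrapolate from 13.0 m to 125.0 m: V₃ = 14.7 × (125.0/13.0)^0.2083 = 14.7 × 1.6023 = 23.5536 m/s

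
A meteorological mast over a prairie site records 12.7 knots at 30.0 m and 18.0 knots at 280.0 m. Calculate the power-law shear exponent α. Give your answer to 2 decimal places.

α ≈ 0.16

Power law: V₂/V₁ = (z₂/z₁)^α ⇒ α = ln(V₂/V₁) / ln(z₂/z₁)
α = ln(18.0/12.7) / ln(280.0/30.0) = ln(1.4173) / ln(9.3333)
  = 0.34877 / 2.23359 = 0.15615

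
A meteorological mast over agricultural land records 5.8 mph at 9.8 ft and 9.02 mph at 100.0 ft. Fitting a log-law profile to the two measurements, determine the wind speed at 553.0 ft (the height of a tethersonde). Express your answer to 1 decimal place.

11.4 mph

Log law: V ∝ ln(z/z₀). From the pair, with r = V₁/V₂ = 0.64302,
ln z₀ = (ln z₁ − r·ln z₂)/(1 − r) = (2.2824 − 0.64302×4.6052)/0.35698 = -1.9015 → z₀ = 0.1493 ft
V₃ = V₁ · ln(z₃/z₀)/ln(z₁/z₀) = 5.8 × 8.2169/4.1839 = 11.3908 mph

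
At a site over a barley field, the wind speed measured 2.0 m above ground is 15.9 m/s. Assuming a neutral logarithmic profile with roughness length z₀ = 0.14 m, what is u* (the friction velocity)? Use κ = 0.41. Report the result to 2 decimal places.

u* ≈ 2.45 m/s

Log law: V(z) = (u*/κ) · ln(z/z₀) ⇒ u* = κ · V / ln(z/z₀)
u* = 0.41 × 15.9 / ln(2.0/0.14) = 0.41 × 15.9 / 2.6593
   = 6.5190 / 2.6593 = 2.4514 m/s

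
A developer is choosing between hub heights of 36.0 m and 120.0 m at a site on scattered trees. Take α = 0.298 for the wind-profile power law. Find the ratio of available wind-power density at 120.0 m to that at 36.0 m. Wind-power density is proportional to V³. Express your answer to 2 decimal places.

Speed ratio: V_B/V_A = (z_B/z_A)^α = (120.0/36.0)^0.298 = (3.3333)^0.298 = 1.43159
Power-density ratio: P_B/P_A = (V_B/V_A)³ = (1.43159)³ = 2.93396

2.93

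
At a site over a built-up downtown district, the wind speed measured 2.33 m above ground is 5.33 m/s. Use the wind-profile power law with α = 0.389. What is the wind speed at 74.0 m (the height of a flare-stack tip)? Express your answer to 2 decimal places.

Power-law profile: V₂ = V₁ · (z₂/z₁)^α
V₂ = 5.33 × (74.0/2.33)^0.389 = 5.33 × (31.7597)^0.389
    = 5.33 × 3.8391 = 20.4624 m/s

20.46 m/s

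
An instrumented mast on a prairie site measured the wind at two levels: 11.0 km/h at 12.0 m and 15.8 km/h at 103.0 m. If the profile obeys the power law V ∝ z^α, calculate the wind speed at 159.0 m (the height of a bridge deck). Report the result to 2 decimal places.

17.00 km/h

First find α: α = ln(V₂/V₁)/ln(z₂/z₁) = ln(15.8/11.0)/ln(103.0/12.0) = 0.36211/2.14982 = 0.1684
Extrapolate from 103.0 m to 159.0 m: V₃ = 15.8 × (159.0/103.0)^0.1684 = 15.8 × 1.0759 = 16.9988 km/h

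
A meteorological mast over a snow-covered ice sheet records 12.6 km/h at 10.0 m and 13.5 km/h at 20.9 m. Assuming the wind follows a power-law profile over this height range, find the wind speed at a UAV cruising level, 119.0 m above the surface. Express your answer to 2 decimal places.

15.89 km/h

First find α: α = ln(V₂/V₁)/ln(z₂/z₁) = ln(13.5/12.6)/ln(20.9/10.0) = 0.06899/0.73716 = 0.0936
Extrapolate from 20.9 m to 119.0 m: V₃ = 13.5 × (119.0/20.9)^0.0936 = 13.5 × 1.1768 = 15.8867 km/h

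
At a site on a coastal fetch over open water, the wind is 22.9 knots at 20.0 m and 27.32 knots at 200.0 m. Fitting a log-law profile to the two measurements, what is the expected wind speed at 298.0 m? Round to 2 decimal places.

Log law: V ∝ ln(z/z₀). From the pair, with r = V₁/V₂ = 0.83821,
ln z₀ = (ln z₁ − r·ln z₂)/(1 − r) = (2.9957 − 0.83821×5.2983)/0.16179 = -8.9340 → z₀ = 0.0001318 m
V₃ = V₁ · ln(z₃/z₀)/ln(z₁/z₀) = 22.9 × 14.6310/11.9297 = 28.0855 knots

28.09 knots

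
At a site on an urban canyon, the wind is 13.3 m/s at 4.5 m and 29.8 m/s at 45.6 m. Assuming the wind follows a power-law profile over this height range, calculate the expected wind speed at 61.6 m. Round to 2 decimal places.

33.09 m/s

First find α: α = ln(V₂/V₁)/ln(z₂/z₁) = ln(29.8/13.3)/ln(45.6/4.5) = 0.80674/2.31583 = 0.3484
Extrapolate from 45.6 m to 61.6 m: V₃ = 29.8 × (61.6/45.6)^0.3484 = 29.8 × 1.1105 = 33.0916 m/s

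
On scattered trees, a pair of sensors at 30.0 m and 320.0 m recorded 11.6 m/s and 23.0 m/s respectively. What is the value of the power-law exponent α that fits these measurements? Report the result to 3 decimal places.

Power law: V₂/V₁ = (z₂/z₁)^α ⇒ α = ln(V₂/V₁) / ln(z₂/z₁)
α = ln(23.0/11.6) / ln(320.0/30.0) = ln(1.9828) / ln(10.6667)
  = 0.68449 / 2.36712 = 0.28916

α ≈ 0.289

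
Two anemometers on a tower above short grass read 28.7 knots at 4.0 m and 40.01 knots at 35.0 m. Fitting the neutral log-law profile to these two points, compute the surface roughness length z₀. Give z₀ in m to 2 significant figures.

z₀ ≈ 0.016 m

Log law: V(z) ∝ ln(z/z₀). With r = V₁/V₂ = 28.7/40.01 = 0.71732,
r · ln(z₂/z₀) = ln(z₁/z₀) ⇒ ln z₀ = (ln z₁ − r·ln z₂)/(1 − r)
ln z₀ = (1.38629 − 0.71732×3.55535) / 0.28268 = -4.1178
z₀ = exp(-4.1178) = 0.01628 m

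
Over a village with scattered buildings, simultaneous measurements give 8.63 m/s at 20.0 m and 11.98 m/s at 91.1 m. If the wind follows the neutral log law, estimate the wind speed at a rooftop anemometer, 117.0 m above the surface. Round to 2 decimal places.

Log law: V ∝ ln(z/z₀). From the pair, with r = V₁/V₂ = 0.72037,
ln z₀ = (ln z₁ − r·ln z₂)/(1 − r) = (2.9957 − 0.72037×4.5120)/0.27963 = -0.9102 → z₀ = 0.4024 m
V₃ = V₁ · ln(z₃/z₀)/ln(z₁/z₀) = 8.63 × 5.6724/3.9060 = 12.5328 m/s

12.53 m/s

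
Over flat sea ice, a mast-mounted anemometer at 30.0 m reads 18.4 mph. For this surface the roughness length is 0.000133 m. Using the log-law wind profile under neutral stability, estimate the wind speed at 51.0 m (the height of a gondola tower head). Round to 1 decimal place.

Log law: V(z) ∝ ln(z/z₀), so V₂/V₁ = ln(z₂/z₀) / ln(z₁/z₀).
ln(51.0/0.000133) = 12.8570, ln(30.0/0.000133) = 12.3264
V₂ = 18.4 × 12.8570/12.3264 = 18.4 × 1.0430 = 19.1921 mph

19.2 mph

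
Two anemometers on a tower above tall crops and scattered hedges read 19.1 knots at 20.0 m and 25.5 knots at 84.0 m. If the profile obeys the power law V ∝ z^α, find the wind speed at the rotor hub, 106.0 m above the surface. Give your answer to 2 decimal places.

26.72 knots

First find α: α = ln(V₂/V₁)/ln(z₂/z₁) = ln(25.5/19.1)/ln(84.0/20.0) = 0.28899/1.43508 = 0.2014
Extrapolate from 84.0 m to 106.0 m: V₃ = 25.5 × (106.0/84.0)^0.2014 = 25.5 × 1.0480 = 26.7230 knots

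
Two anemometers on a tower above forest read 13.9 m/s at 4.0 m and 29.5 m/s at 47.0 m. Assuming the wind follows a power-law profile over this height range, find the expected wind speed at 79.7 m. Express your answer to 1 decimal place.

First find α: α = ln(V₂/V₁)/ln(z₂/z₁) = ln(29.5/13.9)/ln(47.0/4.0) = 0.75250/2.46385 = 0.3054
Extrapolate from 47.0 m to 79.7 m: V₃ = 29.5 × (79.7/47.0)^0.3054 = 29.5 × 1.1750 = 34.6635 m/s

34.7 m/s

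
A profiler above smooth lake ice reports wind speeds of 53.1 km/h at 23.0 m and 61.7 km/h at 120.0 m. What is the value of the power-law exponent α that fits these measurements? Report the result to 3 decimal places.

α ≈ 0.091

Power law: V₂/V₁ = (z₂/z₁)^α ⇒ α = ln(V₂/V₁) / ln(z₂/z₁)
α = ln(61.7/53.1) / ln(120.0/23.0) = ln(1.1620) / ln(5.2174)
  = 0.15011 / 1.65200 = 0.09086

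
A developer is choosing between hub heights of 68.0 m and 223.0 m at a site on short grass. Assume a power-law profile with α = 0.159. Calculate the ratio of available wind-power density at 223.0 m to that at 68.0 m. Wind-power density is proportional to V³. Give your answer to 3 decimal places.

Speed ratio: V_B/V_A = (z_B/z_A)^α = (223.0/68.0)^0.159 = (3.2794)^0.159 = 1.20785
Power-density ratio: P_B/P_A = (V_B/V_A)³ = (1.20785)³ = 1.76212

1.762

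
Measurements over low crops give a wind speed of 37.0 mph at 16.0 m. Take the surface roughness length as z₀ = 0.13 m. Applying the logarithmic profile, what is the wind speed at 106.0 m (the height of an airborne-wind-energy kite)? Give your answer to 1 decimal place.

51.5 mph

Log law: V(z) ∝ ln(z/z₀), so V₂/V₁ = ln(z₂/z₀) / ln(z₁/z₀).
ln(106.0/0.13) = 6.7037, ln(16.0/0.13) = 4.8128
V₂ = 37.0 × 6.7037/4.8128 = 37.0 × 1.3929 = 51.5365 mph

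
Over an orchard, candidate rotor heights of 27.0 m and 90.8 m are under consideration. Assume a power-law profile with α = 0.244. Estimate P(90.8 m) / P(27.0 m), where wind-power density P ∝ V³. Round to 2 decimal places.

2.43

Speed ratio: V_B/V_A = (z_B/z_A)^α = (90.8/27.0)^0.244 = (3.3630)^0.244 = 1.34437
Power-density ratio: P_B/P_A = (V_B/V_A)³ = (1.34437)³ = 2.42974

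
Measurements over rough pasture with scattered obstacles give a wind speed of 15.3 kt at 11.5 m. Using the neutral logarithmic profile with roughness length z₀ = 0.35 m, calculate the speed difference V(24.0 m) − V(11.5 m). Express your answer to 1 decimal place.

Log law: V₂ = V₁ · ln(z₂/z₀)/ln(z₁/z₀) = 15.3 × 4.2279/3.4922 = 18.5233 kt
ΔV = 18.5233 − 15.3 = 3.2233 kt

3.2 kt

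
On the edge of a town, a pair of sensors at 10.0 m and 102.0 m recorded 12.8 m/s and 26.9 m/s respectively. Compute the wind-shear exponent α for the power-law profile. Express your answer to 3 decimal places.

α ≈ 0.320

Power law: V₂/V₁ = (z₂/z₁)^α ⇒ α = ln(V₂/V₁) / ln(z₂/z₁)
α = ln(26.9/12.8) / ln(102.0/10.0) = ln(2.1016) / ln(10.2000)
  = 0.74268 / 2.32239 = 0.31979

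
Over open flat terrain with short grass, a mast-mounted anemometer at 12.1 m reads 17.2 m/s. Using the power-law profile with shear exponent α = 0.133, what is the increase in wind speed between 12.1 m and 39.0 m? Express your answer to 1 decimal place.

2.9 m/s

Power law: V₂ = V₁ · (z₂/z₁)^α = 17.2 × (3.2231)^0.133 = 20.0969 m/s
ΔV = 20.0969 − 17.2 = 2.8969 m/s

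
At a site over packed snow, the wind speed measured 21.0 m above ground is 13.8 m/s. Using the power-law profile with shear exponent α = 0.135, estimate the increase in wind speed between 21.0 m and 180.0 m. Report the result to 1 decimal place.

4.6 m/s

Power law: V₂ = V₁ · (z₂/z₁)^α = 13.8 × (8.5714)^0.135 = 18.4434 m/s
ΔV = 18.4434 − 13.8 = 4.6434 m/s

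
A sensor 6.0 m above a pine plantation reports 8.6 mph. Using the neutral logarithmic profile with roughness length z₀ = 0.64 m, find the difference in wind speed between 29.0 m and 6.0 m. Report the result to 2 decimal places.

Log law: V₂ = V₁ · ln(z₂/z₀)/ln(z₁/z₀) = 8.6 × 3.8136/2.2380 = 14.6542 mph
ΔV = 14.6542 − 8.6 = 6.0542 mph

6.05 mph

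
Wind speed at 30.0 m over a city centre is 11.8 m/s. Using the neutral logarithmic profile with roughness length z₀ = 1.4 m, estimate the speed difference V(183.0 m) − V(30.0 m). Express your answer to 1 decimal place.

Log law: V₂ = V₁ · ln(z₂/z₀)/ln(z₁/z₀) = 11.8 × 4.8730/3.0647 = 18.7624 m/s
ΔV = 18.7624 − 11.8 = 6.9624 m/s

7.0 m/s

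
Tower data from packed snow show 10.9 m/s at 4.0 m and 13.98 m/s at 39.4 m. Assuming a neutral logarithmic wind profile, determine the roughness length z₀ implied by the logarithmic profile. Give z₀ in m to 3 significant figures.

Log law: V(z) ∝ ln(z/z₀). With r = V₁/V₂ = 10.9/13.98 = 0.77969,
r · ln(z₂/z₀) = ln(z₁/z₀) ⇒ ln z₀ = (ln z₁ − r·ln z₂)/(1 − r)
ln z₀ = (1.38629 − 0.77969×3.67377) / 0.22031 = -6.7090
z₀ = exp(-6.7090) = 0.001220 m

z₀ ≈ 0.00122 m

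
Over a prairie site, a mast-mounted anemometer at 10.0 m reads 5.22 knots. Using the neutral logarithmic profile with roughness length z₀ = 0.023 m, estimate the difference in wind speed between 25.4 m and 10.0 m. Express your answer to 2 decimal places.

Log law: V₂ = V₁ · ln(z₂/z₀)/ln(z₁/z₀) = 5.22 × 7.0070/6.0748 = 6.0210 knots
ΔV = 6.0210 − 5.22 = 0.8010 knots

0.80 knots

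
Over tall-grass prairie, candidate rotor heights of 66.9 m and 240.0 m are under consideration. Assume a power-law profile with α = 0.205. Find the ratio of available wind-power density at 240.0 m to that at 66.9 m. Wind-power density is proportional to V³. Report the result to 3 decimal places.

Speed ratio: V_B/V_A = (z_B/z_A)^α = (240.0/66.9)^0.205 = (3.5874)^0.205 = 1.29936
Power-density ratio: P_B/P_A = (V_B/V_A)³ = (1.29936)³ = 2.19378

2.194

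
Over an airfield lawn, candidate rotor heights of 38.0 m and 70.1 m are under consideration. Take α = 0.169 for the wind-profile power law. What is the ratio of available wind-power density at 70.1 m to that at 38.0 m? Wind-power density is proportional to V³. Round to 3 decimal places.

Speed ratio: V_B/V_A = (z_B/z_A)^α = (70.1/38.0)^0.169 = (1.8447)^0.169 = 1.10903
Power-density ratio: P_B/P_A = (V_B/V_A)³ = (1.10903)³ = 1.36405

1.364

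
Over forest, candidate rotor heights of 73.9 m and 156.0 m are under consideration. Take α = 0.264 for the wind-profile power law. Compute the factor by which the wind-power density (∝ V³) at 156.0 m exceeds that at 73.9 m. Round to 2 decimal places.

Speed ratio: V_B/V_A = (z_B/z_A)^α = (156.0/73.9)^0.264 = (2.1110)^0.264 = 1.21804
Power-density ratio: P_B/P_A = (V_B/V_A)³ = (1.21804)³ = 1.80713

1.81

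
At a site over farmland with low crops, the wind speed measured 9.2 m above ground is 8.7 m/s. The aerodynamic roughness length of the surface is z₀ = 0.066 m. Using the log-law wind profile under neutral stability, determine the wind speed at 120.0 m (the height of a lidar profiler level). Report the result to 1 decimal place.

Log law: V(z) ∝ ln(z/z₀), so V₂/V₁ = ln(z₂/z₀) / ln(z₁/z₀).
ln(120.0/0.066) = 7.5056, ln(9.2/0.066) = 4.9373
V₂ = 8.7 × 7.5056/4.9373 = 8.7 × 1.5202 = 13.2256 m/s

13.2 m/s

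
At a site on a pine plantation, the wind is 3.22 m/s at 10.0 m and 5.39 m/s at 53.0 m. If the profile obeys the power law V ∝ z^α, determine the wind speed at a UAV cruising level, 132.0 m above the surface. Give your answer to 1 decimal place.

First find α: α = ln(V₂/V₁)/ln(z₂/z₁) = ln(5.39/3.22)/ln(53.0/10.0) = 0.51516/1.66771 = 0.3089
Extrapolate from 53.0 m to 132.0 m: V₃ = 5.39 × (132.0/53.0)^0.3089 = 5.39 × 1.3256 = 7.1451 m/s

7.1 m/s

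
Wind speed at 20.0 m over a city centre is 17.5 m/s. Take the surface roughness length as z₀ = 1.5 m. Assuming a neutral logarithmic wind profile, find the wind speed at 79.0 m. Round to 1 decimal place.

Log law: V(z) ∝ ln(z/z₀), so V₂/V₁ = ln(z₂/z₀) / ln(z₁/z₀).
ln(79.0/1.5) = 3.9640, ln(20.0/1.5) = 2.5903
V₂ = 17.5 × 3.9640/2.5903 = 17.5 × 1.5303 = 26.7809 m/s

26.8 m/s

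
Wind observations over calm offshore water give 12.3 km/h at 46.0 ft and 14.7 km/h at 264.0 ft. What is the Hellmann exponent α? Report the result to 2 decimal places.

Power law: V₂/V₁ = (z₂/z₁)^α ⇒ α = ln(V₂/V₁) / ln(z₂/z₁)
α = ln(14.7/12.3) / ln(264.0/46.0) = ln(1.1951) / ln(5.7391)
  = 0.17825 / 1.74731 = 0.10201

α ≈ 0.10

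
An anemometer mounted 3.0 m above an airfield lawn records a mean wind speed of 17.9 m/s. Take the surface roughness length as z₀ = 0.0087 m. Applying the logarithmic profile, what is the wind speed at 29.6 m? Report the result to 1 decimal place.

Log law: V(z) ∝ ln(z/z₀), so V₂/V₁ = ln(z₂/z₀) / ln(z₁/z₀).
ln(29.6/0.0087) = 8.1322, ln(3.0/0.0087) = 5.8430
V₂ = 17.9 × 8.1322/5.8430 = 17.9 × 1.3918 = 24.9128 m/s

24.9 m/s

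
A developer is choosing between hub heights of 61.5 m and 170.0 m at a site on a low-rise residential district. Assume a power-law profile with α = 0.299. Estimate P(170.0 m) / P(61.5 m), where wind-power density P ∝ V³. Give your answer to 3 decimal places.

2.489

Speed ratio: V_B/V_A = (z_B/z_A)^α = (170.0/61.5)^0.299 = (2.7642)^0.299 = 1.35528
Power-density ratio: P_B/P_A = (V_B/V_A)³ = (1.35528)³ = 2.48938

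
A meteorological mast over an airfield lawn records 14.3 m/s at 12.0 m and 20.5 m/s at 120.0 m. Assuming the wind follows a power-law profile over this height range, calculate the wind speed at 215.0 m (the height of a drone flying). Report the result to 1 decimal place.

22.5 m/s

First find α: α = ln(V₂/V₁)/ln(z₂/z₁) = ln(20.5/14.3)/ln(120.0/12.0) = 0.36017/2.30259 = 0.1564
Extrapolate from 120.0 m to 215.0 m: V₃ = 20.5 × (215.0/120.0)^0.1564 = 20.5 × 1.0955 = 22.4578 m/s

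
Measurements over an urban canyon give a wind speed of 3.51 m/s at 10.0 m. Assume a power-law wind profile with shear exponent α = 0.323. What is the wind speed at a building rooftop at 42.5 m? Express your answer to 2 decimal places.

5.60 m/s

Power-law profile: V₂ = V₁ · (z₂/z₁)^α
V₂ = 3.51 × (42.5/10.0)^0.323 = 3.51 × (4.2500)^0.323
    = 3.51 × 1.5958 = 5.6011 m/s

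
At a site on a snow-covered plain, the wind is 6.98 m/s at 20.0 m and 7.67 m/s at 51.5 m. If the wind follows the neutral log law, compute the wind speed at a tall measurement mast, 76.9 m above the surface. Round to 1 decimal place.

8.0 m/s

Log law: V ∝ ln(z/z₀). From the pair, with r = V₁/V₂ = 0.91004,
ln z₀ = (ln z₁ − r·ln z₂)/(1 − r) = (2.9957 − 0.91004×3.9416)/0.08996 = -6.5724 → z₀ = 0.001398 m
V₃ = V₁ · ln(z₃/z₀)/ln(z₁/z₀) = 6.98 × 10.9149/9.5682 = 7.9625 m/s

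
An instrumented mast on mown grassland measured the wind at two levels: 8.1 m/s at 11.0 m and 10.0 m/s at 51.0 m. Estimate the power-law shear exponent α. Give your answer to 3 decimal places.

α ≈ 0.137

Power law: V₂/V₁ = (z₂/z₁)^α ⇒ α = ln(V₂/V₁) / ln(z₂/z₁)
α = ln(10.0/8.1) / ln(51.0/11.0) = ln(1.2346) / ln(4.6364)
  = 0.21072 / 1.53393 = 0.13737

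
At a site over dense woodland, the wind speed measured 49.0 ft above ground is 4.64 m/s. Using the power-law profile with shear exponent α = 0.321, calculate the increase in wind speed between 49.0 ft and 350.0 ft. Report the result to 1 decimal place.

Power law: V₂ = V₁ · (z₂/z₁)^α = 4.64 × (7.1429)^0.321 = 8.7219 m/s
ΔV = 8.7219 − 4.64 = 4.0819 m/s

4.1 m/s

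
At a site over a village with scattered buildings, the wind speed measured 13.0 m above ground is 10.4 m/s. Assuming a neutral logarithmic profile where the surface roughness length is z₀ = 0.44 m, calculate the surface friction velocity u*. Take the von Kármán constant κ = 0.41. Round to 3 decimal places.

u* ≈ 1.259 m/s

Log law: V(z) = (u*/κ) · ln(z/z₀) ⇒ u* = κ · V / ln(z/z₀)
u* = 0.41 × 10.4 / ln(13.0/0.44) = 0.41 × 10.4 / 3.3859
   = 4.2640 / 3.3859 = 1.2593 m/s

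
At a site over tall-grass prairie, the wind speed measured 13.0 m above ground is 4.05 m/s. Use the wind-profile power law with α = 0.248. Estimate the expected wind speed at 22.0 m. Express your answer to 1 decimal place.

Power-law profile: V₂ = V₁ · (z₂/z₁)^α
V₂ = 4.05 × (22.0/13.0)^0.248 = 4.05 × (1.6923)^0.248
    = 4.05 × 1.1394 = 4.6144 m/s

4.6 m/s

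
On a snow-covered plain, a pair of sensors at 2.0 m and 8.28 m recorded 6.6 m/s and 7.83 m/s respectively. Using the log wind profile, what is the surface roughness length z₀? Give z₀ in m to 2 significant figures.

Log law: V(z) ∝ ln(z/z₀). With r = V₁/V₂ = 6.6/7.83 = 0.84291,
r · ln(z₂/z₀) = ln(z₁/z₀) ⇒ ln z₀ = (ln z₁ − r·ln z₂)/(1 − r)
ln z₀ = (0.69315 − 0.84291×2.11384) / 0.15709 = -6.9301
z₀ = exp(-6.9301) = 0.0009779 m

z₀ ≈ 0.00098 m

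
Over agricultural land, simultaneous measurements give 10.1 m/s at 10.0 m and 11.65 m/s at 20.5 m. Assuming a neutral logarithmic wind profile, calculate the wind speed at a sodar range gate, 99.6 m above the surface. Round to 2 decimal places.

15.06 m/s

Log law: V ∝ ln(z/z₀). From the pair, with r = V₁/V₂ = 0.86695,
ln z₀ = (ln z₁ − r·ln z₂)/(1 − r) = (2.3026 − 0.86695×3.0204)/0.13305 = -2.3750 → z₀ = 0.09302 m
V₃ = V₁ · ln(z₃/z₀)/ln(z₁/z₀) = 10.1 × 6.9761/4.6775 = 15.0632 m/s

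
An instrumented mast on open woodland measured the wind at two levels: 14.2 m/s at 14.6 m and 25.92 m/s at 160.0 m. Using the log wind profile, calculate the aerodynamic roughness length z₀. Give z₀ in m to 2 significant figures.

Log law: V(z) ∝ ln(z/z₀). With r = V₁/V₂ = 14.2/25.92 = 0.54784,
r · ln(z₂/z₀) = ln(z₁/z₀) ⇒ ln z₀ = (ln z₁ − r·ln z₂)/(1 − r)
ln z₀ = (2.68102 − 0.54784×5.07517) / 0.45216 = -0.2197
z₀ = exp(-0.2197) = 0.8027 m

z₀ ≈ 0.80 m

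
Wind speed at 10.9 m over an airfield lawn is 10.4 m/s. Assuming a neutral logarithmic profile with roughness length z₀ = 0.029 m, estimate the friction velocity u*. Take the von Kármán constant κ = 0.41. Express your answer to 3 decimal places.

Log law: V(z) = (u*/κ) · ln(z/z₀) ⇒ u* = κ · V / ln(z/z₀)
u* = 0.41 × 10.4 / ln(10.9/0.029) = 0.41 × 10.4 / 5.9292
   = 4.2640 / 5.9292 = 0.7191 m/s

u* ≈ 0.719 m/s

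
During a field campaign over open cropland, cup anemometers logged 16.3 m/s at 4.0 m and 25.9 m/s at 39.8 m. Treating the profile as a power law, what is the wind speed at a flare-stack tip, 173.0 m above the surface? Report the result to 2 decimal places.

First find α: α = ln(V₂/V₁)/ln(z₂/z₁) = ln(25.9/16.3)/ln(39.8/4.0) = 0.46308/2.29757 = 0.2016
Extrapolate from 39.8 m to 173.0 m: V₃ = 25.9 × (173.0/39.8)^0.2016 = 25.9 × 1.3447 = 34.8275 m/s

34.83 m/s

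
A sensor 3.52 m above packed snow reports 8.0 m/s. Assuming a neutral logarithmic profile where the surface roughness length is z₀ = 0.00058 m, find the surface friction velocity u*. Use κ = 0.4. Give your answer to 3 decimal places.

Log law: V(z) = (u*/κ) · ln(z/z₀) ⇒ u* = κ · V / ln(z/z₀)
u* = 0.4 × 8.0 / ln(3.52/0.00058) = 0.4 × 8.0 / 8.7109
   = 3.2000 / 8.7109 = 0.3674 m/s

u* ≈ 0.367 m/s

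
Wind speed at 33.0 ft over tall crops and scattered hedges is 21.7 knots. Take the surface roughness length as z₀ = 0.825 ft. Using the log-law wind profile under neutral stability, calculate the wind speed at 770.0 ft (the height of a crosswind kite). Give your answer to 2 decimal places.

40.23 knots

Log law: V(z) ∝ ln(z/z₀), so V₂/V₁ = ln(z₂/z₀) / ln(z₁/z₀).
ln(770.0/0.825) = 6.8388, ln(33.0/0.825) = 3.6889
V₂ = 21.7 × 6.8388/3.6889 = 21.7 × 1.8539 = 40.2293 knots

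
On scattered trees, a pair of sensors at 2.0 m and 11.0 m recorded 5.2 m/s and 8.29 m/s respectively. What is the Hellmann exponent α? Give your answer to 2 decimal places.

α ≈ 0.27

Power law: V₂/V₁ = (z₂/z₁)^α ⇒ α = ln(V₂/V₁) / ln(z₂/z₁)
α = ln(8.29/5.2) / ln(11.0/2.0) = ln(1.5942) / ln(5.5000)
  = 0.46639 / 1.70475 = 0.27358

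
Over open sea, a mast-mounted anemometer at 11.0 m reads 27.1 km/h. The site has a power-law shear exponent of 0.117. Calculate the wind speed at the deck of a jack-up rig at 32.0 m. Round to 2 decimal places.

30.71 km/h

Power-law profile: V₂ = V₁ · (z₂/z₁)^α
V₂ = 27.1 × (32.0/11.0)^0.117 = 27.1 × (2.9091)^0.117
    = 27.1 × 1.1331 = 30.7064 km/h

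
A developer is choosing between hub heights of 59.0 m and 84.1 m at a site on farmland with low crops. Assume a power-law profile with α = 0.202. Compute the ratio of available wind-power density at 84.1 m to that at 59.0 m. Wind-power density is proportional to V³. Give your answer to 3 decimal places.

Speed ratio: V_B/V_A = (z_B/z_A)^α = (84.1/59.0)^0.202 = (1.4254)^0.202 = 1.07423
Power-density ratio: P_B/P_A = (V_B/V_A)³ = (1.07423)³ = 1.23962

1.240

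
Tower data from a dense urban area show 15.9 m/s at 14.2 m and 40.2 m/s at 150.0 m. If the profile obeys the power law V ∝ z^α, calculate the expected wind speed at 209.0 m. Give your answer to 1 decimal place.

45.8 m/s

First find α: α = ln(V₂/V₁)/ln(z₂/z₁) = ln(40.2/15.9)/ln(150.0/14.2) = 0.92755/2.35739 = 0.3935
Extrapolate from 150.0 m to 209.0 m: V₃ = 40.2 × (209.0/150.0)^0.3935 = 40.2 × 1.1394 = 45.8043 m/s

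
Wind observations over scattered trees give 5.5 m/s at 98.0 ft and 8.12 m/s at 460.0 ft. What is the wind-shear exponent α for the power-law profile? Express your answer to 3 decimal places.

α ≈ 0.252

Power law: V₂/V₁ = (z₂/z₁)^α ⇒ α = ln(V₂/V₁) / ln(z₂/z₁)
α = ln(8.12/5.5) / ln(460.0/98.0) = ln(1.4764) / ln(4.6939)
  = 0.38958 / 1.54626 = 0.25195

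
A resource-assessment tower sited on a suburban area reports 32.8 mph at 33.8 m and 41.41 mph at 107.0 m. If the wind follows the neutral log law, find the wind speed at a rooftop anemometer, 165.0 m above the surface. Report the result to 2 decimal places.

Log law: V ∝ ln(z/z₀). From the pair, with r = V₁/V₂ = 0.79208,
ln z₀ = (ln z₁ − r·ln z₂)/(1 − r) = (3.5205 − 0.79208×4.6728)/0.20792 = -0.8695 → z₀ = 0.4192 m
V₃ = V₁ · ln(z₃/z₀)/ln(z₁/z₀) = 32.8 × 5.9755/4.3900 = 44.6461 mph

44.65 mph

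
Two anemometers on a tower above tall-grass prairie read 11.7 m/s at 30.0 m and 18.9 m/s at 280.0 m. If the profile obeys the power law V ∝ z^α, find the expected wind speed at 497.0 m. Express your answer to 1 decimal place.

First find α: α = ln(V₂/V₁)/ln(z₂/z₁) = ln(18.9/11.7)/ln(280.0/30.0) = 0.47957/2.23359 = 0.2147
Extrapolate from 280.0 m to 497.0 m: V₃ = 18.9 × (497.0/280.0)^0.2147 = 18.9 × 1.1311 = 21.3780 m/s

21.4 m/s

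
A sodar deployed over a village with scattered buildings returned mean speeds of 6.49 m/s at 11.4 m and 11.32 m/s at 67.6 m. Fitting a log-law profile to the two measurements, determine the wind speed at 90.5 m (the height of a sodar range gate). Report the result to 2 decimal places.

Log law: V ∝ ln(z/z₀). From the pair, with r = V₁/V₂ = 0.57332,
ln z₀ = (ln z₁ − r·ln z₂)/(1 − r) = (2.4336 − 0.57332×4.2136)/0.42668 = 0.0419 → z₀ = 1.043 m
V₃ = V₁ · ln(z₃/z₀)/ln(z₁/z₀) = 6.49 × 4.4635/2.3918 = 12.1116 m/s

12.11 m/s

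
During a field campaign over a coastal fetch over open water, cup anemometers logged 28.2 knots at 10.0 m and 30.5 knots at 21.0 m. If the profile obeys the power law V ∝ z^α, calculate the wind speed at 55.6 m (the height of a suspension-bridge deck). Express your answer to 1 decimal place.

33.8 knots

First find α: α = ln(V₂/V₁)/ln(z₂/z₁) = ln(30.5/28.2)/ln(21.0/10.0) = 0.07840/0.74194 = 0.1057
Extrapolate from 21.0 m to 55.6 m: V₃ = 30.5 × (55.6/21.0)^0.1057 = 30.5 × 1.1084 = 33.8053 knots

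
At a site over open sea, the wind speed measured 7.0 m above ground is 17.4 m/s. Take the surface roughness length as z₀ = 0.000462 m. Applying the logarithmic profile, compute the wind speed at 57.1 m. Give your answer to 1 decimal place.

21.2 m/s

Log law: V(z) ∝ ln(z/z₀), so V₂/V₁ = ln(z₂/z₀) / ln(z₁/z₀).
ln(57.1/0.000462) = 11.7247, ln(7.0/0.000462) = 9.6259
V₂ = 17.4 × 11.7247/9.6259 = 17.4 × 1.2180 = 21.1940 m/s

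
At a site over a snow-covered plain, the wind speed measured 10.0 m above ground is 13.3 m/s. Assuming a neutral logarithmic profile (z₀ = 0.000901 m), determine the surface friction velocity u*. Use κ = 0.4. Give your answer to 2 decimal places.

Log law: V(z) = (u*/κ) · ln(z/z₀) ⇒ u* = κ · V / ln(z/z₀)
u* = 0.4 × 13.3 / ln(10.0/0.000901) = 0.4 × 13.3 / 9.3146
   = 5.3200 / 9.3146 = 0.5711 m/s

u* ≈ 0.57 m/s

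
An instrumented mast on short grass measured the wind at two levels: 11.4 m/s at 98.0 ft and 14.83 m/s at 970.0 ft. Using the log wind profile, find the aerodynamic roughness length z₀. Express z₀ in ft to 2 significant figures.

Log law: V(z) ∝ ln(z/z₀). With r = V₁/V₂ = 11.4/14.83 = 0.76871,
r · ln(z₂/z₀) = ln(z₁/z₀) ⇒ ln z₀ = (ln z₁ − r·ln z₂)/(1 − r)
ln z₀ = (4.58497 − 0.76871×6.87730) / 0.23129 = -3.0339
z₀ = exp(-3.0339) = 0.04813 ft

z₀ ≈ 0.048 ft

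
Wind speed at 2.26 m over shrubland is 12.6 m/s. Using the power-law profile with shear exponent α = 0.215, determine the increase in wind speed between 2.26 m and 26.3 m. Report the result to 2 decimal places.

Power law: V₂ = V₁ · (z₂/z₁)^α = 12.6 × (11.6372)^0.215 = 21.3564 m/s
ΔV = 21.3564 − 12.6 = 8.7564 m/s

8.76 m/s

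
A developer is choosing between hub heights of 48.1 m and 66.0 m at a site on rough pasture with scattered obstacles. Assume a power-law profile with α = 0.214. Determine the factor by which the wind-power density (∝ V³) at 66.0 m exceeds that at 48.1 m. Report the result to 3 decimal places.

Speed ratio: V_B/V_A = (z_B/z_A)^α = (66.0/48.1)^0.214 = (1.3721)^0.214 = 1.07005
Power-density ratio: P_B/P_A = (V_B/V_A)³ = (1.07005)³ = 1.22521

1.225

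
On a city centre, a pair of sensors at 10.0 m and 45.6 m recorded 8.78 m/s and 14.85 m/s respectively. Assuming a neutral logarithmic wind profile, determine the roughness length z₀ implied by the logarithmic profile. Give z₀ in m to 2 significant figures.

Log law: V(z) ∝ ln(z/z₀). With r = V₁/V₂ = 8.78/14.85 = 0.59125,
r · ln(z₂/z₀) = ln(z₁/z₀) ⇒ ln z₀ = (ln z₁ − r·ln z₂)/(1 − r)
ln z₀ = (2.30259 − 0.59125×3.81991) / 0.40875 = 0.1078
z₀ = exp(0.1078) = 1.114 m

z₀ ≈ 1.1 m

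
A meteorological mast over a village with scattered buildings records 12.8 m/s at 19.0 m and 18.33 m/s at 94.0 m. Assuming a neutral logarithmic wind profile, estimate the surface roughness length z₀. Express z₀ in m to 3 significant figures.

Log law: V(z) ∝ ln(z/z₀). With r = V₁/V₂ = 12.8/18.33 = 0.69831,
r · ln(z₂/z₀) = ln(z₁/z₀) ⇒ ln z₀ = (ln z₁ − r·ln z₂)/(1 − r)
ln z₀ = (2.94444 − 0.69831×4.54329) / 0.30169 = -0.7563
z₀ = exp(-0.7563) = 0.4694 m

z₀ ≈ 0.469 m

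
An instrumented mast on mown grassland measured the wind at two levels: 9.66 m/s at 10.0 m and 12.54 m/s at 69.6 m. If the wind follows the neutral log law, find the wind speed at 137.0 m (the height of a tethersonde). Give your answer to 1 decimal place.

13.5 m/s

Log law: V ∝ ln(z/z₀). From the pair, with r = V₁/V₂ = 0.77033,
ln z₀ = (ln z₁ − r·ln z₂)/(1 − r) = (2.3026 − 0.77033×4.2428)/0.22967 = -4.2051 → z₀ = 0.01492 m
V₃ = V₁ · ln(z₃/z₀)/ln(z₁/z₀) = 9.66 × 9.1251/6.5077 = 13.5453 m/s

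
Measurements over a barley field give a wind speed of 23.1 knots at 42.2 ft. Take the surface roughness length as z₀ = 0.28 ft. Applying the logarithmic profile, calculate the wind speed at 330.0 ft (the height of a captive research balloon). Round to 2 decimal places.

32.57 knots

Log law: V(z) ∝ ln(z/z₀), so V₂/V₁ = ln(z₂/z₀) / ln(z₁/z₀).
ln(330.0/0.28) = 7.0721, ln(42.2/0.28) = 5.0154
V₂ = 23.1 × 7.0721/5.0154 = 23.1 × 1.4101 = 32.5727 knots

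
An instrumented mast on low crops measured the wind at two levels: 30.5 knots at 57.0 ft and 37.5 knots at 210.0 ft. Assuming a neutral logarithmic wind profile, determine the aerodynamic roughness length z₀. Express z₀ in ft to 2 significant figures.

z₀ ≈ 0.19 ft

Log law: V(z) ∝ ln(z/z₀). With r = V₁/V₂ = 30.5/37.5 = 0.81333,
r · ln(z₂/z₀) = ln(z₁/z₀) ⇒ ln z₀ = (ln z₁ − r·ln z₂)/(1 − r)
ln z₀ = (4.04305 − 0.81333×5.34711) / 0.18667 = -1.6389
z₀ = exp(-1.6389) = 0.1942 ft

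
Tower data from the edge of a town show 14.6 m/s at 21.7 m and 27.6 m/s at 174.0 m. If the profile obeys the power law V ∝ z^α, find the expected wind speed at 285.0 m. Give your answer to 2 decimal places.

First find α: α = ln(V₂/V₁)/ln(z₂/z₁) = ln(27.6/14.6)/ln(174.0/21.7) = 0.63679/2.08174 = 0.3059
Extrapolate from 174.0 m to 285.0 m: V₃ = 27.6 × (285.0/174.0)^0.3059 = 27.6 × 1.1629 = 32.0967 m/s

32.10 m/s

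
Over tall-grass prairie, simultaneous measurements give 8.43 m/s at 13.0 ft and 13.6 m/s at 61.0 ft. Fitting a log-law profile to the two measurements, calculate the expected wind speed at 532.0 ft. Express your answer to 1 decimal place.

Log law: V ∝ ln(z/z₀). From the pair, with r = V₁/V₂ = 0.61985,
ln z₀ = (ln z₁ − r·ln z₂)/(1 − r) = (2.5649 − 0.61985×4.1109)/0.38015 = 0.0442 → z₀ = 1.045 ft
V₃ = V₁ · ln(z₃/z₀)/ln(z₁/z₀) = 8.43 × 6.2324/2.5207 = 20.8429 m/s

20.8 m/s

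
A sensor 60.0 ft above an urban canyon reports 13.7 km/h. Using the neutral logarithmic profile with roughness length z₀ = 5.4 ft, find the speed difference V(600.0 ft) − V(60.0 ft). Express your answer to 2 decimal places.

Log law: V₂ = V₁ · ln(z₂/z₀)/ln(z₁/z₀) = 13.7 × 4.7105/2.4079 = 26.8006 km/h
ΔV = 26.8006 − 13.7 = 13.1006 km/h

13.10 km/h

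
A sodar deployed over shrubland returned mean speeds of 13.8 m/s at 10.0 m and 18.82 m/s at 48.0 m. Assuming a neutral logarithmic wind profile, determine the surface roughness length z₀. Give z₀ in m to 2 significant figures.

Log law: V(z) ∝ ln(z/z₀). With r = V₁/V₂ = 13.8/18.82 = 0.73326,
r · ln(z₂/z₀) = ln(z₁/z₀) ⇒ ln z₀ = (ln z₁ − r·ln z₂)/(1 − r)
ln z₀ = (2.30259 − 0.73326×3.87120) / 0.26674 = -2.0095
z₀ = exp(-2.0095) = 0.1340 m

z₀ ≈ 0.13 m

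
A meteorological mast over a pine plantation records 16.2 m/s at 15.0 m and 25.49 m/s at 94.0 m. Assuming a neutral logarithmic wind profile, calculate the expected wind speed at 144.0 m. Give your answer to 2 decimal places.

27.65 m/s

Log law: V ∝ ln(z/z₀). From the pair, with r = V₁/V₂ = 0.63554,
ln z₀ = (ln z₁ − r·ln z₂)/(1 − r) = (2.7081 − 0.63554×4.5433)/0.36446 = -0.4923 → z₀ = 0.6112 m
V₃ = V₁ · ln(z₃/z₀)/ln(z₁/z₀) = 16.2 × 5.4621/3.2003 = 27.6490 m/s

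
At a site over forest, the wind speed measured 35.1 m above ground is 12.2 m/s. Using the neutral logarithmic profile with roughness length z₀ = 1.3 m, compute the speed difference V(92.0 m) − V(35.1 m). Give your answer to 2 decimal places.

3.57 m/s

Log law: V₂ = V₁ · ln(z₂/z₀)/ln(z₁/z₀) = 12.2 × 4.2594/3.2958 = 15.7669 m/s
ΔV = 15.7669 − 12.2 = 3.5669 m/s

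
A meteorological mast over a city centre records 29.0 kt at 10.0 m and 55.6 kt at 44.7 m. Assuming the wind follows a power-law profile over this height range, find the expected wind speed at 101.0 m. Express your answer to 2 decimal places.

First find α: α = ln(V₂/V₁)/ln(z₂/z₁) = ln(55.6/29.0)/ln(44.7/10.0) = 0.65089/1.49739 = 0.4347
Extrapolate from 44.7 m to 101.0 m: V₃ = 55.6 × (101.0/44.7)^0.4347 = 55.6 × 1.4252 = 79.2425 kt

79.24 kt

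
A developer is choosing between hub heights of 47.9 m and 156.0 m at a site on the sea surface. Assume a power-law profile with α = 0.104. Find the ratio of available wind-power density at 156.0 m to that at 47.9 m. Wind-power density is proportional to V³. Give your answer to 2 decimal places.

1.45

Speed ratio: V_B/V_A = (z_B/z_A)^α = (156.0/47.9)^0.104 = (3.2568)^0.104 = 1.13065
Power-density ratio: P_B/P_A = (V_B/V_A)³ = (1.13065)³ = 1.44541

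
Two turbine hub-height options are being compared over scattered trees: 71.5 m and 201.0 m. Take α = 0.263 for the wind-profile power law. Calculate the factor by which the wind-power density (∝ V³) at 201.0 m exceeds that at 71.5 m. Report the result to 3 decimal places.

2.260

Speed ratio: V_B/V_A = (z_B/z_A)^α = (201.0/71.5)^0.263 = (2.8112)^0.263 = 1.31238
Power-density ratio: P_B/P_A = (V_B/V_A)³ = (1.31238)³ = 2.26034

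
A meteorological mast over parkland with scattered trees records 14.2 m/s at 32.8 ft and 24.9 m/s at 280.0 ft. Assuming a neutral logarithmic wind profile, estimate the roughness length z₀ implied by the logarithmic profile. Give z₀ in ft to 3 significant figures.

Log law: V(z) ∝ ln(z/z₀). With r = V₁/V₂ = 14.2/24.9 = 0.57028,
r · ln(z₂/z₀) = ln(z₁/z₀) ⇒ ln z₀ = (ln z₁ − r·ln z₂)/(1 − r)
ln z₀ = (3.49043 − 0.57028×5.63479) / 0.42972 = 0.6446
z₀ = exp(0.6446) = 1.905 ft

z₀ ≈ 1.91 ft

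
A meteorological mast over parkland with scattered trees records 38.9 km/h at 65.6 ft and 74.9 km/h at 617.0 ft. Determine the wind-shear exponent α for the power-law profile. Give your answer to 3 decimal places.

Power law: V₂/V₁ = (z₂/z₁)^α ⇒ α = ln(V₂/V₁) / ln(z₂/z₁)
α = ln(74.9/38.9) / ln(617.0/65.6) = ln(1.9254) / ln(9.4055)
  = 0.65516 / 2.24129 = 0.29231

α ≈ 0.292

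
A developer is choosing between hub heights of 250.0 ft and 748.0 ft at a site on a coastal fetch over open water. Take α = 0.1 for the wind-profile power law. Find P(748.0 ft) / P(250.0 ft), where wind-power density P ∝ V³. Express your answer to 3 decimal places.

1.389

Speed ratio: V_B/V_A = (z_B/z_A)^α = (748.0/250.0)^0.1 = (2.9920)^0.1 = 1.11583
Power-density ratio: P_B/P_A = (V_B/V_A)³ = (1.11583)³ = 1.38928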